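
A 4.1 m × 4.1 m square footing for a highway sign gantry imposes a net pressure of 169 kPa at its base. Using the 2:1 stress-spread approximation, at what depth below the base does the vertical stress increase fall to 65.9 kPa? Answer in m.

z ≈ 2.47 m

2:1 spreading — at depth z the loaded area has grown by z in each plan dimension:
qB²/(B+z)² = Δσ_z ⇒ z = B(√(q/Δσ_z) − 1) = 4.1×(√(169/65.9) − 1) = 2.466 m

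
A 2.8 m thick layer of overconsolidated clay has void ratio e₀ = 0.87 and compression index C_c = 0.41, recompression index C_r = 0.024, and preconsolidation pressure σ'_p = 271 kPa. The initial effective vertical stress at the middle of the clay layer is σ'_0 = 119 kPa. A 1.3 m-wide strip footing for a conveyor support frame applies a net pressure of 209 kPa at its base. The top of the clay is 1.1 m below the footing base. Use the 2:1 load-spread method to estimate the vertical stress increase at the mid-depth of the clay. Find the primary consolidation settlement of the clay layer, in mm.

S_c ≈ 7.34 mm

Mid-depth of clay below the footing base: z = 1.1 + 2.8/2 = 2.5 m.
Stress increase at mid-clay by the 2:1 spreading method:
Δσ = qB/(B+z) = 209×1.3/(1.3+2.5) = 71.5 kPa
Final effective stress: σ'_f = 119 + 71.5 = 190.5 kPa.
σ'_f = 190.5 ≤ σ'_p = 271 kPa, so the clay remains overconsolidated and only the recompression index applies:
S_c = C_r·H/(1+e₀)·log₁₀(σ'_f/σ'_0) = 0.024×2.8/1.87×log₁₀(190.5/119)
    = 0.035935 × 0.20435 = 0.007343 m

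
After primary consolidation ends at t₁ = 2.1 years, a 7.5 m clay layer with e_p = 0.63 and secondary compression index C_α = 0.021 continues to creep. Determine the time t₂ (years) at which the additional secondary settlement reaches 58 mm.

S_s = C_α·H/(1+e_p)·log₁₀(t₂/t₁) ⇒ log₁₀(t₂/t₁) = S_s·(1+e_p)/(C_α·H).
log₁₀(t₂/t₁) = 0.058 × (1+0.63) / (0.021×7.5) = 0.6003
t₂ = t₁ × 10^0.6003 = 2.1 × 3.983 = 8.365 years

t₂ ≈ 8.37 years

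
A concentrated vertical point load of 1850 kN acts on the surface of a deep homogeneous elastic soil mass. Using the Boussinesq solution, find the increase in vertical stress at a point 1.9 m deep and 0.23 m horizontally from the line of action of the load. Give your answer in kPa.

Boussinesq vertical stress below a point load on an elastic half-space:
Δσ_z = 3P/(2πz²) · [1 + (r/z)²]^(−5/2)
r/z = 0.23/1.9 = 0.12105; [1+(r/z)²]^(−5/2) = 0.96428.
Δσ_z = 3×1850/(2π×1.9²) × 0.96428 = 244.68 × 0.96428 = 235.9 kPa

Δσ_z ≈ 236 kPa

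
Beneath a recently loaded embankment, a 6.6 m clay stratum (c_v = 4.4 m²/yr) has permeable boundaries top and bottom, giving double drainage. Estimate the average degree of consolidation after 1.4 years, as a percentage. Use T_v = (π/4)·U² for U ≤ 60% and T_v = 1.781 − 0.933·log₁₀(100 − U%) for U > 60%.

U ≈ 79.9 %

Drainage path length: H_d = H/2 = 3.3 m (double drainage).
T_v = c_v·t/H_d² = 4.4×1.4/3.3² = 0.56566.
T_v = 0.56566 corresponds to the U > 60% branch:
U = 1 − 10^((1.781 − T_v)/0.933)/100 = 0.7993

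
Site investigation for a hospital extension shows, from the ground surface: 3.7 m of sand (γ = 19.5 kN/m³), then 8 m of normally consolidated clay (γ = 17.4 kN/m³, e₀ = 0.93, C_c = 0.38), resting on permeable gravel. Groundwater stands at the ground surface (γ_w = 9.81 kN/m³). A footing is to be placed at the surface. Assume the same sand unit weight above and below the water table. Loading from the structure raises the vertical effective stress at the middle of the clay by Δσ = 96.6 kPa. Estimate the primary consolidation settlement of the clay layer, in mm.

Mid-depth of clay below the ground surface: z = 3.7 + 8/2 = 7.7 m.
Total vertical stress at mid-clay: σ_v = 19.5×3.7 + 17.4×4 = 141.75 kPa.
Pore pressure: u = 9.81×(7.7 − 0) = 75.537 kPa.
Initial effective stress: σ'_0 = σ_v − u = 141.75 − 75.537 = 66.213 kPa.
Final effective stress: σ'_f = σ'_0 + Δσ = 66.213 + 96.6 = 162.81 kPa.
Normally consolidated clay, so the full stress increment lies on the virgin compression line:
S_c = C_c·H/(1+e₀)·log₁₀(σ'_f/σ'_0) = 0.38×8/(1+0.93)×log₁₀(162.81/66.213)
    = 1.5751 × 0.39074 = 0.6155 m

S_c ≈ 615 mm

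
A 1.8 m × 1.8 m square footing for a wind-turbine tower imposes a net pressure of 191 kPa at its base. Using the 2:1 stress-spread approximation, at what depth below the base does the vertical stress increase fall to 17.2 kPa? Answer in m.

2:1 spreading — at depth z the loaded area has grown by z in each plan dimension:
qB²/(B+z)² = Δσ_z ⇒ z = B(√(q/Δσ_z) − 1) = 1.8×(√(191/17.2) − 1) = 4.198 m

z ≈ 4.2 m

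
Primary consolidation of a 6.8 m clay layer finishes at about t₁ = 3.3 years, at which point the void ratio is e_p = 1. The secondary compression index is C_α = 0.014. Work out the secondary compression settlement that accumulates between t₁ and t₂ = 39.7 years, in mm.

Secondary compression: S_s = C_α·H/(1+e_p)·log₁₀(t₂/t₁)
S_s = 0.014×6.8/(1+1)×log₁₀(39.7/3.3)
    = 0.0476 × 1.08 = 0.05142 m

S_s ≈ 51.4 mm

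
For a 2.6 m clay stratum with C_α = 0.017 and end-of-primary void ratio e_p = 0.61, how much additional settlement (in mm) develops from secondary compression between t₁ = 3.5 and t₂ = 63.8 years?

S_s ≈ 34.6 mm

Secondary compression: S_s = C_α·H/(1+e_p)·log₁₀(t₂/t₁)
S_s = 0.017×2.6/(1+0.61)×log₁₀(63.8/3.5)
    = 0.02745 × 1.261 = 0.03461 m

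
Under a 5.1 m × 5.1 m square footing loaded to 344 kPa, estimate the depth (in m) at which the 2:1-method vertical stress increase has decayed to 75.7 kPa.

2:1 spreading — at depth z the loaded area has grown by z in each plan dimension:
qB²/(B+z)² = Δσ_z ⇒ z = B(√(q/Δσ_z) − 1) = 5.1×(√(344/75.7) − 1) = 5.772 m

z ≈ 5.77 m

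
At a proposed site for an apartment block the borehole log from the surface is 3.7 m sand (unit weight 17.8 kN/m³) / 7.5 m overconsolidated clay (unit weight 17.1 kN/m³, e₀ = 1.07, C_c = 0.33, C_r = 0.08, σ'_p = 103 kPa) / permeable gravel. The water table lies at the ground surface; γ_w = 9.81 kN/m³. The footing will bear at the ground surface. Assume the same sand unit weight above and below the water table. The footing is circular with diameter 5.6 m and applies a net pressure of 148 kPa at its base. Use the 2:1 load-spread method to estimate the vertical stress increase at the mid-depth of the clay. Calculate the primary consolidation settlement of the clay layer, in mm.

S_c ≈ 49.3 mm

Mid-depth of clay below the ground surface: z = 3.7 + 7.5/2 = 7.45 m.
Total vertical stress at mid-clay: σ_v = 17.8×3.7 + 17.1×3.75 = 129.99 kPa.
Pore pressure: u = 9.81×(7.45 − 0) = 73.085 kPa.
Initial effective stress: σ'_0 = σ_v − u = 129.99 − 73.085 = 56.905 kPa.
Stress increase at mid-clay by the 2:1 spreading method:
Δσ ≈ qD²/(D+z)² = 148×5.6²/(5.6+7.45)² = 27.253 kPa
Final effective stress: σ'_f = 56.905 + 27.253 = 84.158 kPa.
σ'_f = 84.158 ≤ σ'_p = 103 kPa, so the clay remains overconsolidated and only the recompression index applies:
S_c = C_r·H/(1+e₀)·log₁₀(σ'_f/σ'_0) = 0.08×7.5/2.07×log₁₀(84.158/56.905)
    = 0.28986 × 0.16994 = 0.04926 m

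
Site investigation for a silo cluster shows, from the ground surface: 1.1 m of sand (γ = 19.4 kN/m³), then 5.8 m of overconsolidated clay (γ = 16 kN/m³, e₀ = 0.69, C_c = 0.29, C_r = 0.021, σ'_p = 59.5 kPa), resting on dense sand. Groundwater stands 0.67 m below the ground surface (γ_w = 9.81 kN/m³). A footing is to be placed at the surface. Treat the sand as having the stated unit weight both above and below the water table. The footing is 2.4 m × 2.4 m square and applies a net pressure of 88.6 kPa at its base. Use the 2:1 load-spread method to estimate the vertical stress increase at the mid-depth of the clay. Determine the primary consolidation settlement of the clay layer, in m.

S_c ≈ 0.00951 m

Mid-depth of clay below the ground surface: z = 1.1 + 5.8/2 = 4 m.
Total vertical stress at mid-clay: σ_v = 19.4×1.1 + 16×2.9 = 67.74 kPa.
Pore pressure: u = 9.81×(4 − 0.67) = 32.667 kPa.
Initial effective stress: σ'_0 = σ_v − u = 67.74 − 32.667 = 35.073 kPa.
Stress increase at mid-clay by the 2:1 spreading method:
Δσ = qBL/((B+z)(L+z)) = 88.6×2.4×2.4/((2.4+4)(2.4+4)) = 12.459 kPa
Final effective stress: σ'_f = 35.073 + 12.459 = 47.532 kPa.
σ'_f = 47.532 ≤ σ'_p = 59.5 kPa, so the clay remains overconsolidated and only the recompression index applies:
S_c = C_r·H/(1+e₀)·log₁₀(σ'_f/σ'_0) = 0.021×5.8/1.69×log₁₀(47.532/35.073)
    = 0.072072 × 0.13201 = 0.009514 m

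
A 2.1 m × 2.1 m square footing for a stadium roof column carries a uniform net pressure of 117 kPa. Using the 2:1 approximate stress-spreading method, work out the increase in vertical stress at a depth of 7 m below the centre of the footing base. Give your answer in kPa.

Δσ_z ≈ 6.23 kPa

By the 2:1 method the load spreads at 1 horizontal : 2 vertical, so at depth z the loaded area has grown by z in each plan dimension:
Δσ = qBL/((B+z)(L+z)) = 117×2.1×2.1/((2.1+7)(2.1+7)) = 6.2308 kPa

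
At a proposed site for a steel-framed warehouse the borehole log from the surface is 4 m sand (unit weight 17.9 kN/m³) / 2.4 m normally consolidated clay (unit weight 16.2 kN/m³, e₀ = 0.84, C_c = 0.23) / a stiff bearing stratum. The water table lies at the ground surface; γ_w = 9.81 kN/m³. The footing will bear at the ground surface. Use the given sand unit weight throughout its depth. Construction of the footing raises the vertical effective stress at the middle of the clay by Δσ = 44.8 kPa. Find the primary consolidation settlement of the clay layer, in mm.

Mid-depth of clay below the ground surface: z = 4 + 2.4/2 = 5.2 m.
Total vertical stress at mid-clay: σ_v = 17.9×4 + 16.2×1.2 = 91.04 kPa.
Pore pressure: u = 9.81×(5.2 − 0) = 51.012 kPa.
Initial effective stress: σ'_0 = σ_v − u = 91.04 − 51.012 = 40.028 kPa.
Final effective stress: σ'_f = σ'_0 + Δσ = 40.028 + 44.8 = 84.828 kPa.
Normally consolidated clay, so the full stress increment lies on the virgin compression line:
S_c = C_c·H/(1+e₀)·log₁₀(σ'_f/σ'_0) = 0.23×2.4/(1+0.84)×log₁₀(84.828/40.028)
    = 0.3 × 0.32618 = 0.09785 m

S_c ≈ 97.9 mm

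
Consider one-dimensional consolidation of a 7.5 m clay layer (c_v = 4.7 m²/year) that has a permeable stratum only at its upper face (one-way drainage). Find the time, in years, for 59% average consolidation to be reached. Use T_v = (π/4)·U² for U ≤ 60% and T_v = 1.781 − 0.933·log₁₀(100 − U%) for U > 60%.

t ≈ 3.27 years

Drainage path length: H_d = H = 7.5 m (single drainage).
U ≤ 60%: T_v = (π/4)·U² = (π/4)×0.59² = 0.2734.
t = T_v·H_d²/c_v = 0.2734×7.5²/4.7 = 3.272 years.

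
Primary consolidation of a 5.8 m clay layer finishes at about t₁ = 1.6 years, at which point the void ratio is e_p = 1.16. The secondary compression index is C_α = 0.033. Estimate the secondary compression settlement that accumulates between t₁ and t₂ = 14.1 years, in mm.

Secondary compression: S_s = C_α·H/(1+e_p)·log₁₀(t₂/t₁)
S_s = 0.033×5.8/(1+1.16)×log₁₀(14.1/1.6)
    = 0.08861 × 0.9451 = 0.08375 m

S_s ≈ 83.7 mm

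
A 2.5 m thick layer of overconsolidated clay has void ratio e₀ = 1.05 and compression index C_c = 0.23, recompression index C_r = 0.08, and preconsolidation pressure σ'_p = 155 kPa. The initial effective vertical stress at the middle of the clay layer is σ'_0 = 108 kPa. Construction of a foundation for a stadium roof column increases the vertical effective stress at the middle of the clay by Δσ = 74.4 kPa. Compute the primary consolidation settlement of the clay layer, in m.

Final effective stress: σ'_f = 108 + 74.4 = 182.4 kPa.
σ'_f = 182.4 > σ'_p = 155 kPa, so the stress path crosses the preconsolidation pressure — recompression up to σ'_p, then virgin compression beyond:
S_c = H/(1+e₀)·[C_r·log₁₀(σ'_p/σ'_0) + C_c·log₁₀(σ'_f/σ'_p)]
    = 2.5/2.05 × [0.08×log₁₀(155/108) + 0.23×log₁₀(182.4/155)]
    = 1.2195 × [0.012553 + 0.016259] = 0.03514 m

S_c ≈ 0.0351 m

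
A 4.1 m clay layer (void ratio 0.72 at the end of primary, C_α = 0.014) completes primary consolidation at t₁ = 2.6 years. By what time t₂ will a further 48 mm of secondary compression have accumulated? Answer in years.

S_s = C_α·H/(1+e_p)·log₁₀(t₂/t₁) ⇒ log₁₀(t₂/t₁) = S_s·(1+e_p)/(C_α·H).
log₁₀(t₂/t₁) = 0.048 × (1+0.72) / (0.014×4.1) = 1.438
t₂ = t₁ × 10^1.438 = 2.6 × 27.44 = 71.33 years

t₂ ≈ 71.3 years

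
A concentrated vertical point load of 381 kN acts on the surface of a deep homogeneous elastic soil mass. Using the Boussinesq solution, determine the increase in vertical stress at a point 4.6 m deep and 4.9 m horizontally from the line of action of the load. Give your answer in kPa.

Boussinesq vertical stress below a point load on an elastic half-space:
Δσ_z = 3P/(2πz²) · [1 + (r/z)²]^(−5/2)
r/z = 4.9/4.6 = 1.0652; [1+(r/z)²]^(−5/2) = 0.1502.
Δσ_z = 3×381/(2π×4.6²) × 0.1502 = 8.5971 × 0.1502 = 1.291 kPa

Δσ_z ≈ 1.29 kPa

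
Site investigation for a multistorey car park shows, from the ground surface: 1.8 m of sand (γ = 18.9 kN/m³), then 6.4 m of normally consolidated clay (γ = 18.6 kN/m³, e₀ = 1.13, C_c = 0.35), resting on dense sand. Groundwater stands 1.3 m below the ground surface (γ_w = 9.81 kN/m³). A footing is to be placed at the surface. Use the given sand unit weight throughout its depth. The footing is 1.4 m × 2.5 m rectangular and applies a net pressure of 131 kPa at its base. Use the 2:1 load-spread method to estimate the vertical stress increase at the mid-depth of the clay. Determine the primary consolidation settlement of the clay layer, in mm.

Mid-depth of clay below the ground surface: z = 1.8 + 6.4/2 = 5 m.
Total vertical stress at mid-clay: σ_v = 18.9×1.8 + 18.6×3.2 = 93.54 kPa.
Pore pressure: u = 9.81×(5 − 1.3) = 36.297 kPa.
Initial effective stress: σ'_0 = σ_v − u = 93.54 − 36.297 = 57.243 kPa.
Stress increase at mid-clay by the 2:1 spreading method:
Δσ = qBL/((B+z)(L+z)) = 131×1.4×2.5/((1.4+5)(2.5+5)) = 9.5521 kPa
Final effective stress: σ'_f = σ'_0 + Δσ = 57.243 + 9.5521 = 66.795 kPa.
Normally consolidated clay, so the full stress increment lies on the virgin compression line:
S_c = C_c·H/(1+e₀)·log₁₀(σ'_f/σ'_0) = 0.35×6.4/(1+1.13)×log₁₀(66.795/57.243)
    = 1.0516 × 0.067022 = 0.07048 m

S_c ≈ 70.5 mm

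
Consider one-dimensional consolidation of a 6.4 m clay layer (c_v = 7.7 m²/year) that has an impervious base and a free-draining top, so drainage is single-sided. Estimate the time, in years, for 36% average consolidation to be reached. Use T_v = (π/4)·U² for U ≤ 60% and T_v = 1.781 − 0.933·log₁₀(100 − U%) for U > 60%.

Drainage path length: H_d = H = 6.4 m (single drainage).
U ≤ 60%: T_v = (π/4)·U² = (π/4)×0.36² = 0.10179.
t = T_v·H_d²/c_v = 0.10179×6.4²/7.7 = 0.5415 years.

t ≈ 0.541 years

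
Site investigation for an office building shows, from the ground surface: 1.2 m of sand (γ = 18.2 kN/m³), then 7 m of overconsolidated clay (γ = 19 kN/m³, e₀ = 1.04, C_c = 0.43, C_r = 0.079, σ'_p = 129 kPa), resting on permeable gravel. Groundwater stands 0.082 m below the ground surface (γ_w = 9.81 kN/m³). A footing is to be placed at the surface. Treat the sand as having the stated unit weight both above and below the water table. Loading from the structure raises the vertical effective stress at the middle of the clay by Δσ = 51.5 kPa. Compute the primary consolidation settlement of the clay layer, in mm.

S_c ≈ 92.6 mm

Mid-depth of clay below the ground surface: z = 1.2 + 7/2 = 4.7 m.
Total vertical stress at mid-clay: σ_v = 18.2×1.2 + 19×3.5 = 88.34 kPa.
Pore pressure: u = 9.81×(4.7 − 0.082) = 45.303 kPa.
Initial effective stress: σ'_0 = σ_v − u = 88.34 − 45.303 = 43.037 kPa.
Final effective stress: σ'_f = 43.037 + 51.5 = 94.537 kPa.
σ'_f = 94.537 ≤ σ'_p = 129 kPa, so the clay remains overconsolidated and only the recompression index applies:
S_c = C_r·H/(1+e₀)·log₁₀(σ'_f/σ'_0) = 0.079×7/2.04×log₁₀(94.537/43.037)
    = 0.27108 × 0.34176 = 0.09264 m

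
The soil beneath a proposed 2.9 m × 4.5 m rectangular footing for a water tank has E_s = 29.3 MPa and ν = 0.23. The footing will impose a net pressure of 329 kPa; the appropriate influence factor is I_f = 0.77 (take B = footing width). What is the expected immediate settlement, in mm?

S_e ≈ 23.7 mm

Immediate (elastic) settlement: S_e = q·B·(1−ν²)/E_s · I_f.
E_s = 29.3 MPa = 29300 kPa.
S_e = 329 × 2.9 × (1 − 0.23²) / 29300 × 0.77
    = 329 × 2.9 × 0.9471 / 29300 × 0.77
    = 0.02375 m = 23.75 mm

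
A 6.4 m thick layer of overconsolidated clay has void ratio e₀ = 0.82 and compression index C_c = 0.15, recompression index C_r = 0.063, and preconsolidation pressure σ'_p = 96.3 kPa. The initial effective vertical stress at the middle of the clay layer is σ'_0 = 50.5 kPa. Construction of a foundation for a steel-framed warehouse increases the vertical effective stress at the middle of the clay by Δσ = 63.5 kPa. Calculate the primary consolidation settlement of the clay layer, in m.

S_c ≈ 0.101 m

Final effective stress: σ'_f = 50.5 + 63.5 = 114 kPa.
σ'_f = 114 > σ'_p = 96.3 kPa, so the stress path crosses the preconsolidation pressure — recompression up to σ'_p, then virgin compression beyond:
S_c = H/(1+e₀)·[C_r·log₁₀(σ'_p/σ'_0) + C_c·log₁₀(σ'_f/σ'_p)]
    = 6.4/1.82 × [0.063×log₁₀(96.3/50.5) + 0.15×log₁₀(114/96.3)]
    = 3.5165 × [0.017661 + 0.010992] = 0.1008 m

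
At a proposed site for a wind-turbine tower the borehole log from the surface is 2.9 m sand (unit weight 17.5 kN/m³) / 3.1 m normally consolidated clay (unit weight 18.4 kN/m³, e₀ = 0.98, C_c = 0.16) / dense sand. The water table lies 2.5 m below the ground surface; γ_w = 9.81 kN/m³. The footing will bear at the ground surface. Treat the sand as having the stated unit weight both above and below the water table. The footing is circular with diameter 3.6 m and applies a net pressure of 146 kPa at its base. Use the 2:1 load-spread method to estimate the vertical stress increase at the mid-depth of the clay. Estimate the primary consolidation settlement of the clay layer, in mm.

S_c ≈ 43.1 mm

Mid-depth of clay below the ground surface: z = 2.9 + 3.1/2 = 4.45 m.
Total vertical stress at mid-clay: σ_v = 17.5×2.9 + 18.4×1.55 = 79.27 kPa.
Pore pressure: u = 9.81×(4.45 − 2.5) = 19.13 kPa.
Initial effective stress: σ'_0 = σ_v − u = 79.27 − 19.13 = 60.14 kPa.
Stress increase at mid-clay by the 2:1 spreading method:
Δσ ≈ qD²/(D+z)² = 146×3.6²/(3.6+4.45)² = 29.199 kPa
Final effective stress: σ'_f = σ'_0 + Δσ = 60.14 + 29.199 = 89.339 kPa.
Normally consolidated clay, so the full stress increment lies on the virgin compression line:
S_c = C_c·H/(1+e₀)·log₁₀(σ'_f/σ'_0) = 0.16×3.1/(1+0.98)×log₁₀(89.339/60.14)
    = 0.25051 × 0.17188 = 0.04306 m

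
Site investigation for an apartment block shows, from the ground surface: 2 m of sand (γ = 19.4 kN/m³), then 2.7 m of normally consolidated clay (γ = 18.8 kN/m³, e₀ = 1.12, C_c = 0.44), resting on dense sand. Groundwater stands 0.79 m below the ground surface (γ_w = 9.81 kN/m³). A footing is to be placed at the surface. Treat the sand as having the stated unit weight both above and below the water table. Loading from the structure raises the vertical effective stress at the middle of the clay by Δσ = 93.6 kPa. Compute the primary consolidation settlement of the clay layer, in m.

Mid-depth of clay below the ground surface: z = 2 + 2.7/2 = 3.35 m.
Total vertical stress at mid-clay: σ_v = 19.4×2 + 18.8×1.35 = 64.18 kPa.
Pore pressure: u = 9.81×(3.35 − 0.79) = 25.114 kPa.
Initial effective stress: σ'_0 = σ_v − u = 64.18 − 25.114 = 39.066 kPa.
Final effective stress: σ'_f = σ'_0 + Δσ = 39.066 + 93.6 = 132.67 kPa.
Normally consolidated clay, so the full stress increment lies on the virgin compression line:
S_c = C_c·H/(1+e₀)·log₁₀(σ'_f/σ'_0) = 0.44×2.7/(1+1.12)×log₁₀(132.67/39.066)
    = 0.56038 × 0.53097 = 0.2975 m

S_c ≈ 0.298 m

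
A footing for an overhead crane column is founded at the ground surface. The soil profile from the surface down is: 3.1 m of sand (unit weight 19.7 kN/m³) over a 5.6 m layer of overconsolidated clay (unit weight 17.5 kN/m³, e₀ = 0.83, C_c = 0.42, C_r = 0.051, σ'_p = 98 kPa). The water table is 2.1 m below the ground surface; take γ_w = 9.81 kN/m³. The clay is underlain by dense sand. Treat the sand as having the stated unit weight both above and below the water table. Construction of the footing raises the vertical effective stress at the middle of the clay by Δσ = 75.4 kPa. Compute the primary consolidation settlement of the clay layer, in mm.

S_c ≈ 251 mm

Mid-depth of clay below the ground surface: z = 3.1 + 5.6/2 = 5.9 m.
Total vertical stress at mid-clay: σ_v = 19.7×3.1 + 17.5×2.8 = 110.07 kPa.
Pore pressure: u = 9.81×(5.9 − 2.1) = 37.278 kPa.
Initial effective stress: σ'_0 = σ_v − u = 110.07 − 37.278 = 72.792 kPa.
Final effective stress: σ'_f = 72.792 + 75.4 = 148.19 kPa.
σ'_f = 148.19 > σ'_p = 98 kPa, so the stress path crosses the preconsolidation pressure — recompression up to σ'_p, then virgin compression beyond:
S_c = H/(1+e₀)·[C_r·log₁₀(σ'_p/σ'_0) + C_c·log₁₀(σ'_f/σ'_p)]
    = 5.6/1.83 × [0.051×log₁₀(98/72.792) + 0.42×log₁₀(148.19/98)]
    = 3.0601 × [0.0065863 + 0.075429] = 0.251 m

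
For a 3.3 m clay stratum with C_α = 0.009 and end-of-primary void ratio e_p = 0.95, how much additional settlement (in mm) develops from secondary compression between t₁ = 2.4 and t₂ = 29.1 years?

Secondary compression: S_s = C_α·H/(1+e_p)·log₁₀(t₂/t₁)
S_s = 0.009×3.3/(1+0.95)×log₁₀(29.1/2.4)
    = 0.01523 × 1.084 = 0.01651 m

S_s ≈ 16.5 mm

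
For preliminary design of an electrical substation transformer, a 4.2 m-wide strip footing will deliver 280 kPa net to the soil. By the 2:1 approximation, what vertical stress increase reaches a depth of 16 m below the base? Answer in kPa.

By the 2:1 method the load spreads at 1 horizontal : 2 vertical, so at depth z the loaded area has grown by z in each plan dimension:
Δσ = qB/(B+z) = 280×4.2/(4.2+16) = 58.218 kPa

Δσ_z ≈ 58.2 kPa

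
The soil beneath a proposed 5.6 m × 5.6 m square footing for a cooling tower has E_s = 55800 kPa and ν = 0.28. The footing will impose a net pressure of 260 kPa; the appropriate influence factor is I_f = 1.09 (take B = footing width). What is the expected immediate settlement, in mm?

Immediate (elastic) settlement: S_e = q·B·(1−ν²)/E_s · I_f.
S_e = 260 × 5.6 × (1 − 0.28²) / 55800 × 1.09
    = 260 × 5.6 × 0.9216 / 55800 × 1.09
    = 0.02621 m = 26.21 mm

S_e ≈ 26.2 mm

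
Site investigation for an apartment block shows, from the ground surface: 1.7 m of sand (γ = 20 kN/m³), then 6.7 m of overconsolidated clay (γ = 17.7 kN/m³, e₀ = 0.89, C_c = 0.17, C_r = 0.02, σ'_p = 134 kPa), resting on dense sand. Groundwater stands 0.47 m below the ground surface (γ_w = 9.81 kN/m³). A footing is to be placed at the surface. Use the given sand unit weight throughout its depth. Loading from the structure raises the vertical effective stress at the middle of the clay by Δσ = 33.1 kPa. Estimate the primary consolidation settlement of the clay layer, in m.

S_c ≈ 0.0161 m

Mid-depth of clay below the ground surface: z = 1.7 + 6.7/2 = 5.05 m.
Total vertical stress at mid-clay: σ_v = 20×1.7 + 17.7×3.35 = 93.295 kPa.
Pore pressure: u = 9.81×(5.05 − 0.47) = 44.93 kPa.
Initial effective stress: σ'_0 = σ_v − u = 93.295 − 44.93 = 48.365 kPa.
Final effective stress: σ'_f = 48.365 + 33.1 = 81.465 kPa.
σ'_f = 81.465 ≤ σ'_p = 134 kPa, so the clay remains overconsolidated and only the recompression index applies:
S_c = C_r·H/(1+e₀)·log₁₀(σ'_f/σ'_0) = 0.02×6.7/1.89×log₁₀(81.465/48.365)
    = 0.0709 × 0.22644 = 0.01605 m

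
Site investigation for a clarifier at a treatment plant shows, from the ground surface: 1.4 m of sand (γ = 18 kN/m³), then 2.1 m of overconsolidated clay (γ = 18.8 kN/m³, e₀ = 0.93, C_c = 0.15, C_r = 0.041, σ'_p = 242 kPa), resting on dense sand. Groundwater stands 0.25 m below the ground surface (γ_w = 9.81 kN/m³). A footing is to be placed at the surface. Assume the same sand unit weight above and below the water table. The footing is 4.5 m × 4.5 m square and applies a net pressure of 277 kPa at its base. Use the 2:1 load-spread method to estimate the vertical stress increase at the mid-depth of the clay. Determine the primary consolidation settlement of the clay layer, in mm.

Mid-depth of clay below the ground surface: z = 1.4 + 2.1/2 = 2.45 m.
Total vertical stress at mid-clay: σ_v = 18×1.4 + 18.8×1.05 = 44.94 kPa.
Pore pressure: u = 9.81×(2.45 − 0.25) = 21.582 kPa.
Initial effective stress: σ'_0 = σ_v − u = 44.94 − 21.582 = 23.358 kPa.
Stress increase at mid-clay by the 2:1 spreading method:
Δσ = qBL/((B+z)(L+z)) = 277×4.5×4.5/((4.5+2.45)(4.5+2.45)) = 116.13 kPa
Final effective stress: σ'_f = 23.358 + 116.13 = 139.49 kPa.
σ'_f = 139.49 ≤ σ'_p = 242 kPa, so the clay remains overconsolidated and only the recompression index applies:
S_c = C_r·H/(1+e₀)·log₁₀(σ'_f/σ'_0) = 0.041×2.1/1.93×log₁₀(139.49/23.358)
    = 0.044612 × 0.77611 = 0.03462 m

S_c ≈ 34.6 mm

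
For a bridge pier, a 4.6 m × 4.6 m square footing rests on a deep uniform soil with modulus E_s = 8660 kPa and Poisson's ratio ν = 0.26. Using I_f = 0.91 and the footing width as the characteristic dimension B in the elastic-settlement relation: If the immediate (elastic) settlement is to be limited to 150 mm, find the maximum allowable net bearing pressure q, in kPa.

q ≈ 333 kPa

S_e = q·B·(1−ν²)/E_s · I_f  ⇒  q = S_e·E_s / (B·(1−ν²)·I_f).
q = 0.15 × 8660 / (4.6 × 0.9324 × 0.91) = 332.8 kPa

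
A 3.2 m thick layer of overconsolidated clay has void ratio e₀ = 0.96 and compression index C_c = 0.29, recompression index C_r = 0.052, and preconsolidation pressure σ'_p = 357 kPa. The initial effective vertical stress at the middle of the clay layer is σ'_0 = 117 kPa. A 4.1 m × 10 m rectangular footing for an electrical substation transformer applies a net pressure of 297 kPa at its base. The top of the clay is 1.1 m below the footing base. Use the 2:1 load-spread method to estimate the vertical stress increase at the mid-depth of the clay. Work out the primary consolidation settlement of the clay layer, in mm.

Mid-depth of clay below the footing base: z = 1.1 + 3.2/2 = 2.7 m.
Stress increase at mid-clay by the 2:1 spreading method:
Δσ = qBL/((B+z)(L+z)) = 297×4.1×10/((4.1+2.7)(10+2.7)) = 141 kPa
Final effective stress: σ'_f = 117 + 141 = 258 kPa.
σ'_f = 258 ≤ σ'_p = 357 kPa, so the clay remains overconsolidated and only the recompression index applies:
S_c = C_r·H/(1+e₀)·log₁₀(σ'_f/σ'_0) = 0.052×3.2/1.96×log₁₀(258/117)
    = 0.0849 × 0.34343 = 0.02916 m

S_c ≈ 29.2 mm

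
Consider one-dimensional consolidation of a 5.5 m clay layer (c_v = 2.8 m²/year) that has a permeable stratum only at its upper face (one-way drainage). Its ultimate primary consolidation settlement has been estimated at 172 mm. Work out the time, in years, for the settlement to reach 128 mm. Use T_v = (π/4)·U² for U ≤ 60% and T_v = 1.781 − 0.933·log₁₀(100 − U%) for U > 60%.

Drainage path length: H_d = H = 5.5 m (single drainage).
U = S(t)/S_ult = 128/172 = 0.7442.
U > 60%: T_v = 1.781 − 0.933·log₁₀(100 − 74.419) = 0.46741.
t = T_v·H_d²/c_v = 0.46741×5.5²/2.8 = 5.05 years.

t ≈ 5.05 years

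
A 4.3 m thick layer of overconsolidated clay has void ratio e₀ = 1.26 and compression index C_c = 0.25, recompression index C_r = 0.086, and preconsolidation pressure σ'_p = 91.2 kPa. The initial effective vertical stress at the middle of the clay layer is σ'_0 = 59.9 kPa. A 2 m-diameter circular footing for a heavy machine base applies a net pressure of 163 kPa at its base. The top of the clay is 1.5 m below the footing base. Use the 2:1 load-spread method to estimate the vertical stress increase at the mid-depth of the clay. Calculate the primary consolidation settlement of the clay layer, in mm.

Mid-depth of clay below the footing base: z = 1.5 + 4.3/2 = 3.65 m.
Stress increase at mid-clay by the 2:1 spreading method:
Δσ ≈ qD²/(D+z)² = 163×2²/(2+3.65)² = 20.424 kPa
Final effective stress: σ'_f = 59.9 + 20.424 = 80.324 kPa.
σ'_f = 80.324 ≤ σ'_p = 91.2 kPa, so the clay remains overconsolidated and only the recompression index applies:
S_c = C_r·H/(1+e₀)·log₁₀(σ'_f/σ'_0) = 0.086×4.3/2.26×log₁₀(80.324/59.9)
    = 0.16363 × 0.12742 = 0.02085 m

S_c ≈ 20.9 mm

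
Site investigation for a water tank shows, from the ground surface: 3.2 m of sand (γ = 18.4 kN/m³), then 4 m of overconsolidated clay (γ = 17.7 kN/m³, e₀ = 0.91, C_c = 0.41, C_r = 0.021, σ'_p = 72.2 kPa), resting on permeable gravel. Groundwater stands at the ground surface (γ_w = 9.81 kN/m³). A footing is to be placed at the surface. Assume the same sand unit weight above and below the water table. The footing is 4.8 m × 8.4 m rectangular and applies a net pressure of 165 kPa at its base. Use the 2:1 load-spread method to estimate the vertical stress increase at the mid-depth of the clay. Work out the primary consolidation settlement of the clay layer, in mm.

Mid-depth of clay below the ground surface: z = 3.2 + 4/2 = 5.2 m.
Total vertical stress at mid-clay: σ_v = 18.4×3.2 + 17.7×2 = 94.28 kPa.
Pore pressure: u = 9.81×(5.2 − 0) = 51.012 kPa.
Initial effective stress: σ'_0 = σ_v − u = 94.28 − 51.012 = 43.268 kPa.
Stress increase at mid-clay by the 2:1 spreading method:
Δσ = qBL/((B+z)(L+z)) = 165×4.8×8.4/((4.8+5.2)(8.4+5.2)) = 48.918 kPa
Final effective stress: σ'_f = 43.268 + 48.918 = 92.186 kPa.
σ'_f = 92.186 > σ'_p = 72.2 kPa, so the stress path crosses the preconsolidation pressure — recompression up to σ'_p, then virgin compression beyond:
S_c = H/(1+e₀)·[C_r·log₁₀(σ'_p/σ'_0) + C_c·log₁₀(σ'_f/σ'_p)]
    = 4/1.91 × [0.021×log₁₀(72.2/43.268) + 0.41×log₁₀(92.186/72.2)]
    = 2.0942 × [0.0046698 + 0.043512] = 0.1009 m

S_c ≈ 101 mm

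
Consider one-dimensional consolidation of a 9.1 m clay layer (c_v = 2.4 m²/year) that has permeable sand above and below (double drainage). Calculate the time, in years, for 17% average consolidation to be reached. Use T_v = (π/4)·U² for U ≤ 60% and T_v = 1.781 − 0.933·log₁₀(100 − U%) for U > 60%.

t ≈ 0.196 years

Drainage path length: H_d = H/2 = 4.55 m (double drainage).
U ≤ 60%: T_v = (π/4)·U² = (π/4)×0.17² = 0.022698.
t = T_v·H_d²/c_v = 0.022698×4.55²/2.4 = 0.1958 years.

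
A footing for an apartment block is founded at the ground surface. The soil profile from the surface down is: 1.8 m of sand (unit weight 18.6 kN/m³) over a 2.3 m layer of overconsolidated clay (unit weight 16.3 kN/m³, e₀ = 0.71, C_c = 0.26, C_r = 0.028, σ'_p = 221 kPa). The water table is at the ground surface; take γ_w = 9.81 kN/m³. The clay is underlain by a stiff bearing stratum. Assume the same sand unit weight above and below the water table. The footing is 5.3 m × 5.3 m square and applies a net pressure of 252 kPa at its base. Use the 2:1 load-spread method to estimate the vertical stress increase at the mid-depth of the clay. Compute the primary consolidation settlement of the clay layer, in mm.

Mid-depth of clay below the ground surface: z = 1.8 + 2.3/2 = 2.95 m.
Total vertical stress at mid-clay: σ_v = 18.6×1.8 + 16.3×1.15 = 52.225 kPa.
Pore pressure: u = 9.81×(2.95 − 0) = 28.94 kPa.
Initial effective stress: σ'_0 = σ_v − u = 52.225 − 28.94 = 23.285 kPa.
Stress increase at mid-clay by the 2:1 spreading method:
Δσ = qBL/((B+z)(L+z)) = 252×5.3×5.3/((5.3+2.95)(5.3+2.95)) = 104 kPa
Final effective stress: σ'_f = 23.285 + 104 = 127.28 kPa.
σ'_f = 127.28 ≤ σ'_p = 221 kPa, so the clay remains overconsolidated and only the recompression index applies:
S_c = C_r·H/(1+e₀)·log₁₀(σ'_f/σ'_0) = 0.028×2.3/1.71×log₁₀(127.28/23.285)
    = 0.03766 × 0.73768 = 0.02778 m

S_c ≈ 27.8 mm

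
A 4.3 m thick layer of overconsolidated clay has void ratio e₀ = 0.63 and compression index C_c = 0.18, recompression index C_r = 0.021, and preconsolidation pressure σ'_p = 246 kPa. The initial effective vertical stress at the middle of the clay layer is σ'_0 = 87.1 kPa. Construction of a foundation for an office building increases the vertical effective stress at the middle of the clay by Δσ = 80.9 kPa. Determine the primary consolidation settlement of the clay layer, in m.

Final effective stress: σ'_f = 87.1 + 80.9 = 168 kPa.
σ'_f = 168 ≤ σ'_p = 246 kPa, so the clay remains overconsolidated and only the recompression index applies:
S_c = C_r·H/(1+e₀)·log₁₀(σ'_f/σ'_0) = 0.021×4.3/1.63×log₁₀(168/87.1)
    = 0.055398 × 0.28529 = 0.0158 m

S_c ≈ 0.0158 m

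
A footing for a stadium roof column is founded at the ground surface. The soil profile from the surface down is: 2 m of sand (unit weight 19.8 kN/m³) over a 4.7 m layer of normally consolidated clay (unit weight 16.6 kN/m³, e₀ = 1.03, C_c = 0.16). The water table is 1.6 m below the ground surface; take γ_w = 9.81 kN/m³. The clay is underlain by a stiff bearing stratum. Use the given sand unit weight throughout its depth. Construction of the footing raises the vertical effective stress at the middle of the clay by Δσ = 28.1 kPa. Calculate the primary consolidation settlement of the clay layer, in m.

Mid-depth of clay below the ground surface: z = 2 + 4.7/2 = 4.35 m.
Total vertical stress at mid-clay: σ_v = 19.8×2 + 16.6×2.35 = 78.61 kPa.
Pore pressure: u = 9.81×(4.35 − 1.6) = 26.978 kPa.
Initial effective stress: σ'_0 = σ_v − u = 78.61 − 26.978 = 51.632 kPa.
Final effective stress: σ'_f = σ'_0 + Δσ = 51.632 + 28.1 = 79.732 kPa.
Normally consolidated clay, so the full stress increment lies on the virgin compression line:
S_c = C_c·H/(1+e₀)·log₁₀(σ'_f/σ'_0) = 0.16×4.7/(1+1.03)×log₁₀(79.732/51.632)
    = 0.37044 × 0.18871 = 0.06991 m

S_c ≈ 0.0699 m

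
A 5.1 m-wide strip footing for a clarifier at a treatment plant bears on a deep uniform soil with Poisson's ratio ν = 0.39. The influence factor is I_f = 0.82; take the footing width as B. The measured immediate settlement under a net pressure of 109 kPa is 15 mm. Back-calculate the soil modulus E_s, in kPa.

E_s ≈ 25800 kPa

S_e = q·B·(1−ν²)/E_s · I_f  ⇒  E_s = q·B·(1−ν²)·I_f / S_e.
E_s = 109 × 5.1 × 0.8479 × 0.82 / 0.015 = 25770 kPa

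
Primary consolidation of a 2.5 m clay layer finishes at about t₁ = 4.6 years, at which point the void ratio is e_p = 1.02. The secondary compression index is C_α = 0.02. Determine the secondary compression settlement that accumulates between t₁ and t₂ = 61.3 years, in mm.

Secondary compression: S_s = C_α·H/(1+e_p)·log₁₀(t₂/t₁)
S_s = 0.02×2.5/(1+1.02)×log₁₀(61.3/4.6)
    = 0.02475 × 1.125 = 0.02784 m

S_s ≈ 27.8 mm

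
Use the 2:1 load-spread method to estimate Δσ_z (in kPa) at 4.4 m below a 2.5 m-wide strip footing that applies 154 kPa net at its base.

By the 2:1 method the load spreads at 1 horizontal : 2 vertical, so at depth z the loaded area has grown by z in each plan dimension:
Δσ = qB/(B+z) = 154×2.5/(2.5+4.4) = 55.797 kPa

Δσ_z ≈ 55.8 kPa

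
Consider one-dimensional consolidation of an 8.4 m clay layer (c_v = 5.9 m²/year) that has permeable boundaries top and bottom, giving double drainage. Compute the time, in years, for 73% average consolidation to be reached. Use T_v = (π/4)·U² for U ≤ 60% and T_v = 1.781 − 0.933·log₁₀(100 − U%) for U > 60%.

Drainage path length: H_d = H/2 = 4.2 m (double drainage).
U > 60%: T_v = 1.781 − 0.933·log₁₀(100 − 73) = 0.44554.
t = T_v·H_d²/c_v = 0.44554×4.2²/5.9 = 1.332 years.

t ≈ 1.33 years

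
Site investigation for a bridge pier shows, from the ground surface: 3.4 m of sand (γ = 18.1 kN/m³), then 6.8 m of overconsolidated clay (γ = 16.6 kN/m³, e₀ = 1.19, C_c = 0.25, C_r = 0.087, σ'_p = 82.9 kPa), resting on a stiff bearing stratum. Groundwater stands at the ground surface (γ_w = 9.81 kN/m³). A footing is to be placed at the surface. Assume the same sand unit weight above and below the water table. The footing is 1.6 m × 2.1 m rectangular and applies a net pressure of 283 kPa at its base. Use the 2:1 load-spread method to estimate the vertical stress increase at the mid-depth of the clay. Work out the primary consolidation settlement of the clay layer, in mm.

Mid-depth of clay below the ground surface: z = 3.4 + 6.8/2 = 6.8 m.
Total vertical stress at mid-clay: σ_v = 18.1×3.4 + 16.6×3.4 = 117.98 kPa.
Pore pressure: u = 9.81×(6.8 − 0) = 66.708 kPa.
Initial effective stress: σ'_0 = σ_v − u = 117.98 − 66.708 = 51.272 kPa.
Stress increase at mid-clay by the 2:1 spreading method:
Δσ = qBL/((B+z)(L+z)) = 283×1.6×2.1/((1.6+6.8)(2.1+6.8)) = 12.719 kPa
Final effective stress: σ'_f = 51.272 + 12.719 = 63.991 kPa.
σ'_f = 63.991 ≤ σ'_p = 82.9 kPa, so the clay remains overconsolidated and only the recompression index applies:
S_c = C_r·H/(1+e₀)·log₁₀(σ'_f/σ'_0) = 0.087×6.8/2.19×log₁₀(63.991/51.272)
    = 0.27013 × 0.096239 = 0.026 m

S_c ≈ 26 mm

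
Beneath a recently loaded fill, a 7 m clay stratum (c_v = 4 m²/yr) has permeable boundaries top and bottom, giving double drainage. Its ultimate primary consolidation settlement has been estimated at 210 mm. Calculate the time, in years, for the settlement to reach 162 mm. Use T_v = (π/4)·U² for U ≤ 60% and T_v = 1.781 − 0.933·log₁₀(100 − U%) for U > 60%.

t ≈ 1.57 years

Drainage path length: H_d = H/2 = 3.5 m (double drainage).
U = S(t)/S_ult = 162/210 = 0.7714.
U > 60%: T_v = 1.781 − 0.933·log₁₀(100 − 77.143) = 0.51303.
t = T_v·H_d²/c_v = 0.51303×3.5²/4 = 1.571 years.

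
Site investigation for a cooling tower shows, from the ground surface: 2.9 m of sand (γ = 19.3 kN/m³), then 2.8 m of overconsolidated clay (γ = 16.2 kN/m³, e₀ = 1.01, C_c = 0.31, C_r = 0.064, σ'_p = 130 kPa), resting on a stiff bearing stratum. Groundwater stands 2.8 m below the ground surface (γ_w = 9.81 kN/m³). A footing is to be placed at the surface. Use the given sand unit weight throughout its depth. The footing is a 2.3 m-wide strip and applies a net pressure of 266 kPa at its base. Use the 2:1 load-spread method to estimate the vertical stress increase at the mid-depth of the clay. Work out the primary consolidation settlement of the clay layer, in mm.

S_c ≈ 62.4 mm

Mid-depth of clay below the ground surface: z = 2.9 + 2.8/2 = 4.3 m.
Total vertical stress at mid-clay: σ_v = 19.3×2.9 + 16.2×1.4 = 78.65 kPa.
Pore pressure: u = 9.81×(4.3 − 2.8) = 14.715 kPa.
Initial effective stress: σ'_0 = σ_v − u = 78.65 − 14.715 = 63.935 kPa.
Stress increase at mid-clay by the 2:1 spreading method:
Δσ = qB/(B+z) = 266×2.3/(2.3+4.3) = 92.697 kPa
Final effective stress: σ'_f = 63.935 + 92.697 = 156.63 kPa.
σ'_f = 156.63 > σ'_p = 130 kPa, so the stress path crosses the preconsolidation pressure — recompression up to σ'_p, then virgin compression beyond:
S_c = H/(1+e₀)·[C_r·log₁₀(σ'_p/σ'_0) + C_c·log₁₀(σ'_f/σ'_p)]
    = 2.8/2.01 × [0.064×log₁₀(130/63.935) + 0.31×log₁₀(156.63/130)]
    = 1.393 × [0.019725 + 0.025089] = 0.06243 m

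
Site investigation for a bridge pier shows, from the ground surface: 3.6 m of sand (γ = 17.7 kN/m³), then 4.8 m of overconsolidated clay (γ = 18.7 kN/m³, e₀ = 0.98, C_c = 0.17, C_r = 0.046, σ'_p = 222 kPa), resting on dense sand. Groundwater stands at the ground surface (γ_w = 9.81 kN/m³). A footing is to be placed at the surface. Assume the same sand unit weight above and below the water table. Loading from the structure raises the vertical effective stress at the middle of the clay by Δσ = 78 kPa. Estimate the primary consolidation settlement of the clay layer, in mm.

Mid-depth of clay below the ground surface: z = 3.6 + 4.8/2 = 6 m.
Total vertical stress at mid-clay: σ_v = 17.7×3.6 + 18.7×2.4 = 108.6 kPa.
Pore pressure: u = 9.81×(6 − 0) = 58.86 kPa.
Initial effective stress: σ'_0 = σ_v − u = 108.6 − 58.86 = 49.74 kPa.
Final effective stress: σ'_f = 49.74 + 78 = 127.74 kPa.
σ'_f = 127.74 ≤ σ'_p = 222 kPa, so the clay remains overconsolidated and only the recompression index applies:
S_c = C_r·H/(1+e₀)·log₁₀(σ'_f/σ'_0) = 0.046×4.8/1.98×log₁₀(127.74/49.74)
    = 0.11151 × 0.40962 = 0.04568 m

S_c ≈ 45.7 mm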